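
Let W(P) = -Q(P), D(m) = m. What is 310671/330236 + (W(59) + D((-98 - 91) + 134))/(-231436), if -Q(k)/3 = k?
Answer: 17965041191/19107124724 ≈ 0.94023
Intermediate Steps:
Q(k) = -3*k
W(P) = 3*P (W(P) = -(-3)*P = 3*P)
310671/330236 + (W(59) + D((-98 - 91) + 134))/(-231436) = 310671/330236 + (3*59 + ((-98 - 91) + 134))/(-231436) = 310671*(1/330236) + (177 + (-189 + 134))*(-1/231436) = 310671/330236 + (177 - 55)*(-1/231436) = 310671/330236 + 122*(-1/231436) = 310671/330236 - 61/115718 = 17965041191/19107124724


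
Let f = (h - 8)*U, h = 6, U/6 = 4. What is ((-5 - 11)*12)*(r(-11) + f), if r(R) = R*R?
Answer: -14016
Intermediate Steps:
U = 24 (U = 6*4 = 24)
r(R) = R²
f = -48 (f = (6 - 8)*24 = -2*24 = -48)
((-5 - 11)*12)*(r(-11) + f) = ((-5 - 11)*12)*((-11)² - 48) = (-16*12)*(121 - 48) = -192*73 = -14016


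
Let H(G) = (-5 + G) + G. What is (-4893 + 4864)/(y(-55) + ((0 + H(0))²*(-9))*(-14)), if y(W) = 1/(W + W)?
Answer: -3190/346499 ≈ -0.0092064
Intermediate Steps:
y(W) = 1/(2*W)
H(G) = -5 + 2*G
(-4893 + 4864)/(y(-55) + ((0 + H(0))²*(-9))*(-14)) = (-4893 + 4864)/((½)/(-55) + ((0 + (-5 + 2*0))²*(-9))*(-14)) = -29/((½)*(-1/55) + ((0 + (-5 + 0))²*(-9))*(-14)) = -29/(-1/110 + ((0 - 5)²*(-9))*(-14)) = -29/(-1/110 + ((-5)²*(-9))*(-14)) = -29/(-1/110 + (25*(-9))*(-14)) = -29/(-1/110 - 225*(-14)) = -29/(-1/110 + 3150) = -29/346499/110 = -29*110/346499 = -3190/346499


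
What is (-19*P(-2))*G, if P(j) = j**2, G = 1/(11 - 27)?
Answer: 19/4 ≈ 4.7500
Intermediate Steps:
G = -1/16 (G = 1/(-16) = -1/16 ≈ -0.062500)
(-19*P(-2))*G = -19*(-2)**2*(-1/16) = -19*4*(-1/16) = -76*(-1/16) = 19/4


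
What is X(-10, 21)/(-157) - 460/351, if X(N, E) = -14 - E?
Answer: -59935/55107 ≈ -1.0876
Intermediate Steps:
X(-10, 21)/(-157) - 460/351 = (-14 - 1*21)/(-157) - 460/351 = (-14 - 21)*(-1/157) - 460*1/351 = -35*(-1/157) - 460/351 = 35/157 - 460/351 = -59935/55107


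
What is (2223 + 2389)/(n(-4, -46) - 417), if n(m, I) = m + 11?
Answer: -2306/205 ≈ -11.249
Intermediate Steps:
n(m, I) = 11 + m
(2223 + 2389)/(n(-4, -46) - 417) = (2223 + 2389)/((11 - 4) - 417) = 4612/(7 - 417) = 4612/(-410) = 4612*(-1/410) = -2306/205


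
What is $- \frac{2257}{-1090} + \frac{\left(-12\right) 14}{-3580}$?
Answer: $\frac{413159}{195110} \approx 2.1176$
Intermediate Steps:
$- \frac{2257}{-1090} + \frac{\left(-12\right) 14}{-3580} = \left(-2257\right) \left(- \frac{1}{1090}\right) - - \frac{42}{895} = \frac{2257}{1090} + \frac{42}{895} = \frac{413159}{195110}$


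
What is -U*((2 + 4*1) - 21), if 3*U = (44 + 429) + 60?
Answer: 2665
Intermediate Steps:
U = 533/3 (U = ((44 + 429) + 60)/3 = (473 + 60)/3 = (⅓)*533 = 533/3 ≈ 177.67)
-U*((2 + 4*1) - 21) = -533*((2 + 4*1) - 21)/3 = -533*((2 + 4) - 21)/3 = -533*(6 - 21)/3 = -533*(-15)/3 = -1*(-2665) = 2665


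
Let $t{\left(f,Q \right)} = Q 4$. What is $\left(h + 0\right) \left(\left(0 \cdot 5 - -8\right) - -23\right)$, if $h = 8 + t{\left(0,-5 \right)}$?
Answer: $-372$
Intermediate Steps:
$t{\left(f,Q \right)} = 4 Q$
$h = -12$ ($h = 8 + 4 \left(-5\right) = 8 - 20 = -12$)
$\left(h + 0\right) \left(\left(0 \cdot 5 - -8\right) - -23\right) = \left(-12 + 0\right) \left(\left(0 \cdot 5 - -8\right) - -23\right) = - 12 \left(\left(0 + 8\right) + 23\right) = - 12 \left(8 + 23\right) = \left(-12\right) 31 = -372$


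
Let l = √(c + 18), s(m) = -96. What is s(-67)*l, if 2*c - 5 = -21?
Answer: -96*√10 ≈ -303.58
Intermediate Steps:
c = -8 (c = 5/2 + (½)*(-21) = 5/2 - 21/2 = -8)
l = √10 (l = √(-8 + 18) = √10 ≈ 3.1623)
s(-67)*l = -96*√10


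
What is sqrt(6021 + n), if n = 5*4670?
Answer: sqrt(29371) ≈ 171.38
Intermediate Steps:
n = 23350
sqrt(6021 + n) = sqrt(6021 + 23350) = sqrt(29371)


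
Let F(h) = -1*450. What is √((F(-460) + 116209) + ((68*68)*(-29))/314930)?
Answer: √2870260034866455/157465 ≈ 340.23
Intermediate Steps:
F(h) = -450
√((F(-460) + 116209) + ((68*68)*(-29))/314930) = √((-450 + 116209) + ((68*68)*(-29))/314930) = √(115759 + (4624*(-29))*(1/314930)) = √(115759 - 134096*1/314930) = √(115759 - 67048/157465) = √(18227923887/157465) = √2870260034866455/157465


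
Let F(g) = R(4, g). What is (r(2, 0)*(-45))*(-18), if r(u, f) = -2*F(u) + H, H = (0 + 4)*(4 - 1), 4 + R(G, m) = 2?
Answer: 12960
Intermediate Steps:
R(G, m) = -2 (R(G, m) = -4 + 2 = -2)
F(g) = -2
H = 12 (H = 4*3 = 12)
r(u, f) = 16 (r(u, f) = -2*(-2) + 12 = 4 + 12 = 16)
(r(2, 0)*(-45))*(-18) = (16*(-45))*(-18) = -720*(-18) = 12960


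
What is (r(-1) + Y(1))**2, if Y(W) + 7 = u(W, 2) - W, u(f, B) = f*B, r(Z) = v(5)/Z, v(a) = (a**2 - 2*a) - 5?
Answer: 256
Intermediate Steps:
v(a) = -5 + a**2 - 2*a
r(Z) = 10/Z (r(Z) = (-5 + 5**2 - 2*5)/Z = (-5 + 25 - 10)/Z = 10/Z)
u(f, B) = B*f
Y(W) = -7 + W (Y(W) = -7 + (2*W - W) = -7 + W)
(r(-1) + Y(1))**2 = (10/(-1) + (-7 + 1))**2 = (10*(-1) - 6)**2 = (-10 - 6)**2 = (-16)**2 = 256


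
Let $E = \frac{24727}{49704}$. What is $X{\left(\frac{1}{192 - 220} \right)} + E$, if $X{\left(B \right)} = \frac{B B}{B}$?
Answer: $\frac{160663}{347928} \approx 0.46177$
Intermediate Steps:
$X{\left(B \right)} = B$ ($X{\left(B \right)} = \frac{B^{2}}{B} = B$)
$E = \frac{24727}{49704}$ ($E = 24727 \cdot \frac{1}{49704} = \frac{24727}{49704} \approx 0.49749$)
$X{\left(\frac{1}{192 - 220} \right)} + E = \frac{1}{192 - 220} + \frac{24727}{49704} = \frac{1}{-28} + \frac{24727}{49704} = - \frac{1}{28} + \frac{24727}{49704} = \frac{160663}{347928}$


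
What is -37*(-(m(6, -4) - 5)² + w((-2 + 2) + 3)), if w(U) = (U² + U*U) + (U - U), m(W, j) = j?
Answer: 2331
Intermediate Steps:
w(U) = 2*U² (w(U) = (U² + U²) + 0 = 2*U² + 0 = 2*U²)
-37*(-(m(6, -4) - 5)² + w((-2 + 2) + 3)) = -37*(-(-4 - 5)² + 2*((-2 + 2) + 3)²) = -37*(-1*(-9)² + 2*(0 + 3)²) = -37*(-1*81 + 2*3²) = -37*(-81 + 2*9) = -37*(-81 + 18) = -37*(-63) = 2331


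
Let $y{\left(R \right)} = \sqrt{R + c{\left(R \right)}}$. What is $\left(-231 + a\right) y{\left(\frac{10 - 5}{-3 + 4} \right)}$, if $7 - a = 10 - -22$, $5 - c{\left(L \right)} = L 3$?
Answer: $- 256 i \sqrt{5} \approx - 572.43 i$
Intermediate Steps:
$c{\left(L \right)} = 5 - 3 L$ ($c{\left(L \right)} = 5 - L 3 = 5 - 3 L$)
$y{\left(R \right)} = \sqrt{5 - 2 R}$ ($y{\left(R \right)} = \sqrt{R - \left(-5 + 3 R\right)} = \sqrt{5 - 2 R}$)
$a = -25$ ($a = 7 - \left(10 - -22\right) = 7 - \left(10 + 22\right) = 7 - 32 = -25$)
$\left(-231 + a\right) y{\left(\frac{10 - 5}{-3 + 4} \right)} = \left(-231 - 25\right) \sqrt{5 - 2 \frac{10 - 5}{-3 + 4}} = - 256 \sqrt{5 - 2 \cdot \frac{5}{1}} = - 256 \sqrt{5 - 2 \cdot 5 \cdot 1} = - 256 \sqrt{5 - 10} = - 256 \sqrt{-5} = - 256 i \sqrt{5}$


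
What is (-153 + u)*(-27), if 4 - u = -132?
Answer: 459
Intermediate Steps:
u = 136 (u = 4 - 1*(-132) = 4 + 132 = 136)
(-153 + u)*(-27) = (-153 + 136)*(-27) = -17*(-27) = 459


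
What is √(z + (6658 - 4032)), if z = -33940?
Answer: I*√31314 ≈ 176.96*I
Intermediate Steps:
√(z + (6658 - 4032)) = √(-33940 + (6658 - 4032)) = √(-33940 + 2626) = √(-31314) = I*√31314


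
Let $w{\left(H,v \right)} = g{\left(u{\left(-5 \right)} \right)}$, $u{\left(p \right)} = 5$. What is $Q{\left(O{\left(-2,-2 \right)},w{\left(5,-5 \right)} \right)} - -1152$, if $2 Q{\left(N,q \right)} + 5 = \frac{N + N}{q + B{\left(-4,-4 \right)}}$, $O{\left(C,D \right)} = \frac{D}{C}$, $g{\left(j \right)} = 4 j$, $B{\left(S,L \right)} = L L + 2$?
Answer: $\frac{21841}{19} \approx 1149.5$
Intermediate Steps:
$B{\left(S,L \right)} = 2 + L^{2}$ ($B{\left(S,L \right)} = L^{2} + 2 = 2 + L^{2}$)
$w{\left(H,v \right)} = 20$ ($w{\left(H,v \right)} = 4 \cdot 5 = 20$)
$Q{\left(N,q \right)} = - \frac{5}{2} + \frac{N}{18 + q}$ ($Q{\left(N,q \right)} = - \frac{5}{2} + \frac{\left(N + N\right) \frac{1}{q + \left(2 + \left(-4\right)^{2}\right)}}{2} = - \frac{5}{2} + \frac{2 N \frac{1}{q + \left(2 + 16\right)}}{2} = - \frac{5}{2} + \frac{2 N \frac{1}{q + 18}}{2} = - \frac{5}{2} + \frac{2 N \frac{1}{18 + q}}{2} = - \frac{5}{2} + \frac{N}{18 + q}$)
$Q{\left(O{\left(-2,-2 \right)},w{\left(5,-5 \right)} \right)} - -1152 = \frac{-45 - \frac{2}{-2} - 50}{18 + 20} - -1152 = \frac{-45 - -1 - 50}{38} + 1152 = \frac{-45 + 1 - 50}{38} + 1152 = \frac{1}{38} \left(-94\right) + 1152 = - \frac{47}{19} + 1152 = \frac{21841}{19}$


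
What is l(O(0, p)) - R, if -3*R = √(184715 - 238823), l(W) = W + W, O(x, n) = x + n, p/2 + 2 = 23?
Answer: 84 + 6*I*√167 ≈ 84.0 + 77.537*I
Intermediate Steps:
p = 42 (p = -4 + 2*23 = -4 + 46 = 42)
O(x, n) = n + x
l(W) = 2*W
R = -6*I*√167 (R = -√(184715 - 238823)/3 = -6*I*√167 ≈ -77.537*I)
l(O(0, p)) - R = 2*(42 + 0) - (-6)*I*√167 = 2*42 + 6*I*√167 = 84 + 6*I*√167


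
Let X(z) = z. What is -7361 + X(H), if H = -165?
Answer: -7526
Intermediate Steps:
-7361 + X(H) = -7361 - 165 = -7526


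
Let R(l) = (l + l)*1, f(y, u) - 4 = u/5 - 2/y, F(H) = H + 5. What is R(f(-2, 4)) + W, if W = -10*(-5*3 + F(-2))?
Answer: 658/5 ≈ 131.60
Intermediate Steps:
F(H) = 5 + H
f(y, u) = 4 - 2/y + u/5 (f(y, u) = 4 + (u/5 - 2/y) = 4 + (-2/y + u/5) = 4 - 2/y + u/5)
R(l) = 2*l (R(l) = (2*l)*1 = 2*l)
W = 120 (W = -10*(-5*3 + (5 - 2)) = -10*(-15 + 3) = -10*(-12) = 120)
R(f(-2, 4)) + W = 2*(4 - 2/(-2) + (1/5)*4) + 120 = 2*(4 - 2*(-1/2) + 4/5) + 120 = 2*(4 + 1 + 4/5) + 120 = 2*(29/5) + 120 = 58/5 + 120 = 658/5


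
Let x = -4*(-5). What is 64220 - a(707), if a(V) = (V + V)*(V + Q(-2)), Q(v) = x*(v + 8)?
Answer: -1105158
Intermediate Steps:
x = 20
Q(v) = 160 + 20*v (Q(v) = 20*(v + 8) = 20*(8 + v) = 160 + 20*v)
a(V) = 2*V*(120 + V) (a(V) = (V + V)*(V + (160 + 20*(-2))) = (2*V)*(V + (160 - 40)) = (2*V)*(V + 120) = (2*V)*(120 + V) = 2*V*(120 + V))
64220 - a(707) = 64220 - 2*707*(120 + 707) = 64220 - 2*707*827 = 64220 - 1*1169378 = 64220 - 1169378 = -1105158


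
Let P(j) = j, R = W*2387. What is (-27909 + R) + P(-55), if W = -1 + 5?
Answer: -18416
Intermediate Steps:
W = 4
R = 9548 (R = 4*2387 = 9548)
(-27909 + R) + P(-55) = (-27909 + 9548) - 55 = -18361 - 55 = -18416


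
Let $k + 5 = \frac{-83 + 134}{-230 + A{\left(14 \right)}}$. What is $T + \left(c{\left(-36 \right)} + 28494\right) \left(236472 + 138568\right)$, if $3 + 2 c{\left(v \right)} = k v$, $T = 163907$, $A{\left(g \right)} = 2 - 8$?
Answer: $\frac{632551009393}{59} \approx 1.0721 \cdot 10^{10}$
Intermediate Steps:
$A{\left(g \right)} = -6$ ($A{\left(g \right)} = 2 - 8 = -6$)
$k = - \frac{1231}{236}$ ($k = -5 + \frac{-83 + 134}{-230 - 6} = -5 + \frac{51}{-236} = -5 + 51 \left(- \frac{1}{236}\right) = -5 - \frac{51}{236} = - \frac{1231}{236} \approx -5.2161$)
$c{\left(v \right)} = - \frac{3}{2} - \frac{1231 v}{472}$ ($c{\left(v \right)} = - \frac{3}{2} + \frac{\left(- \frac{1231}{236}\right) v}{2} = - \frac{3}{2} - \frac{1231 v}{472}$)
$T + \left(c{\left(-36 \right)} + 28494\right) \left(236472 + 138568\right) = 163907 + \left(\left(- \frac{3}{2} - - \frac{11079}{118}\right) + 28494\right) \left(236472 + 138568\right) = 163907 + \left(\left(- \frac{3}{2} + \frac{11079}{118}\right) + 28494\right) 375040 = 163907 + \left(\frac{5451}{59} + 28494\right) 375040 = 163907 + \frac{1686597}{59} \cdot 375040 = 163907 + \frac{632541338880}{59} = \frac{632551009393}{59}$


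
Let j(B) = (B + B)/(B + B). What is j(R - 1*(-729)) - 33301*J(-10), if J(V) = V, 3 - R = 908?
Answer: 333011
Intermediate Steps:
R = -905 (R = 3 - 1*908 = 3 - 908 = -905)
j(B) = 1 (j(B) = (2*B)/((2*B)) = (2*B)*(1/(2*B)) = 1)
j(R - 1*(-729)) - 33301*J(-10) = 1 - 33301*(-10) = 1 + 333010 = 333011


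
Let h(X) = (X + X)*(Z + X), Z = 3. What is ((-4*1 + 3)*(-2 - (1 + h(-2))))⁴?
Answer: 1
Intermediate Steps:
h(X) = 2*X*(3 + X) (h(X) = (X + X)*(3 + X) = (2*X)*(3 + X) = 2*X*(3 + X))
((-4*1 + 3)*(-2 - (1 + h(-2))))⁴ = ((-4*1 + 3)*(-2 - (1 + 2*(-2)*(3 - 2))))⁴ = ((-4 + 3)*(-2 - (1 + 2*(-2)*1)))⁴ = (-(-2 - (1 - 4)))⁴ = (-(-2 - 1*(-3)))⁴ = (-(-2 + 3))⁴ = (-1*1)⁴ = (-1)⁴ = 1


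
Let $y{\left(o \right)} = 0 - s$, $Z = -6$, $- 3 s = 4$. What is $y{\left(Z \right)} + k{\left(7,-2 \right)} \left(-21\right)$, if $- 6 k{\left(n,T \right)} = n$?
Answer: $\frac{155}{6} \approx 25.833$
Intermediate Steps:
$s = - \frac{4}{3}$ ($s = \left(- \frac{1}{3}\right) 4 = - \frac{4}{3} \approx -1.3333$)
$k{\left(n,T \right)} = - \frac{n}{6}$
$y{\left(o \right)} = \frac{4}{3}$ ($y{\left(o \right)} = 0 - - \frac{4}{3} = 0 + \frac{4}{3} = \frac{4}{3}$)
$y{\left(Z \right)} + k{\left(7,-2 \right)} \left(-21\right) = \frac{4}{3} + \left(- \frac{1}{6}\right) 7 \left(-21\right) = \frac{4}{3} - - \frac{49}{2} = \frac{4}{3} + \frac{49}{2} = \frac{155}{6}$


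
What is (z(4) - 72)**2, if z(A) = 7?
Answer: 4225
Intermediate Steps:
(z(4) - 72)**2 = (7 - 72)**2 = (-65)**2 = 4225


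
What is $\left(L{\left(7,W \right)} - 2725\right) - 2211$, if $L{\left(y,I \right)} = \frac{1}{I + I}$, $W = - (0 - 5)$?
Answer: $- \frac{49359}{10} \approx -4935.9$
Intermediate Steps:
$W = 5$ ($W = \left(-1\right) \left(-5\right) = 5$)
$L{\left(y,I \right)} = \frac{1}{2 I}$
$\left(L{\left(7,W \right)} - 2725\right) - 2211 = \left(\frac{1}{2 \cdot 5} - 2725\right) - 2211 = \left(\frac{1}{2} \cdot \frac{1}{5} - 2725\right) - 2211 = \left(\frac{1}{10} - 2725\right) - 2211 = - \frac{27249}{10} - 2211 = - \frac{49359}{10}$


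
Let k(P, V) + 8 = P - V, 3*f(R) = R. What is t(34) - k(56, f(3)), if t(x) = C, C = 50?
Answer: 3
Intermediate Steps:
f(R) = R/3
t(x) = 50
k(P, V) = -8 + P - V (k(P, V) = -8 + (P - V) = -8 + P - V)
t(34) - k(56, f(3)) = 50 - (-8 + 56 - 3/3) = 50 - (-8 + 56 - 1*1) = 50 - (-8 + 56 - 1) = 50 - 1*47 = 50 - 47 = 3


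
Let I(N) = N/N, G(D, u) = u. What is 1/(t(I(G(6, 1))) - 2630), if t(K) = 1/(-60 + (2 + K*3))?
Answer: -55/144651 ≈ -0.00038023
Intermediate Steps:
I(N) = 1
t(K) = 1/(-58 + 3*K) (t(K) = 1/(-60 + (2 + 3*K)) = 1/(-58 + 3*K))
1/(t(I(G(6, 1))) - 2630) = 1/(1/(-58 + 3*1) - 2630) = 1/(1/(-58 + 3) - 2630) = 1/(1/(-55) - 2630) = 1/(-1/55 - 2630) = 1/(-144651/55) = -55/144651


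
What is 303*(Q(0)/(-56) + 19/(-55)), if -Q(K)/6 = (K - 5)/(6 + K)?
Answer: -405717/3080 ≈ -131.73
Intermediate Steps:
Q(K) = -6*(-5 + K)/(6 + K) (Q(K) = -6*(K - 5)/(6 + K) = -6*(-5 + K)/(6 + K))
303*(Q(0)/(-56) + 19/(-55)) = 303*((6*(5 - 1*0)/(6 + 0))/(-56) + 19/(-55)) = 303*((6*(5 + 0)/6)*(-1/56) + 19*(-1/55)) = 303*((6*(⅙)*5)*(-1/56) - 19/55) = 303*(5*(-1/56) - 19/55) = 303*(-5/56 - 19/55) = 303*(-1339/3080) = -405717/3080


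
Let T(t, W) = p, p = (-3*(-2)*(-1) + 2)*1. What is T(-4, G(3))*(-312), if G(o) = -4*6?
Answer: 1248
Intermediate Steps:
G(o) = -24
p = -4 (p = (6*(-1) + 2)*1 = (-6 + 2)*1 = -4*1 = -4)
T(t, W) = -4
T(-4, G(3))*(-312) = -4*(-312) = 1248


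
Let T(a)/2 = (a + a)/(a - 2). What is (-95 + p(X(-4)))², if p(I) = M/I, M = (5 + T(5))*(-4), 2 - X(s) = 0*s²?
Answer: 126025/9 ≈ 14003.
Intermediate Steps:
X(s) = 2 (X(s) = 2 - 0*s² = 2 - 1*0 = 2 + 0 = 2)
T(a) = 4*a/(-2 + a) (T(a) = 2*((a + a)/(a - 2)) = 2*((2*a)/(-2 + a)) = 2*(2*a/(-2 + a)) = 4*a/(-2 + a))
M = -140/3 (M = (5 + 4*5/(-2 + 5))*(-4) = (5 + 4*5/3)*(-4) = (5 + 4*5*(⅓))*(-4) = (5 + 20/3)*(-4) = (35/3)*(-4) = -140/3 ≈ -46.667)
p(I) = -140/(3*I)
(-95 + p(X(-4)))² = (-95 - 140/3/2)² = (-95 - 140/3*½)² = (-95 - 70/3)² = (-355/3)² = 126025/9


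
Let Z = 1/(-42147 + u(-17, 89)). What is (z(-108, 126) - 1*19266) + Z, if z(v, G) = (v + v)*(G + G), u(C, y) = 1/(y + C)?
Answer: -223642698006/3034583 ≈ -73698.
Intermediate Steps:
u(C, y) = 1/(C + y)
z(v, G) = 4*G*v (z(v, G) = (2*v)*(2*G) = 4*G*v)
Z = -72/3034583 (Z = 1/(-42147 + 1/(-17 + 89)) = 1/(-42147 + 1/72) = 1/(-3034583/72) = -72/3034583 ≈ -2.3726e-5)
(z(-108, 126) - 1*19266) + Z = (4*126*(-108) - 1*19266) - 72/3034583 = (-54432 - 19266) - 72/3034583 = -73698 - 72/3034583 = -223642698006/3034583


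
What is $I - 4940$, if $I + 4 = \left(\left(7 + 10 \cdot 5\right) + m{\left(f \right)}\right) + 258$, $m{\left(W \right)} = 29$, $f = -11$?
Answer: $-4600$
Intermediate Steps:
$I = 340$ ($I = -4 + \left(\left(\left(7 + 10 \cdot 5\right) + 29\right) + 258\right) = -4 + \left(\left(\left(7 + 50\right) + 29\right) + 258\right) = -4 + \left(\left(57 + 29\right) + 258\right) = -4 + \left(86 + 258\right) = -4 + 344 = 340$)
$I - 4940 = 340 - 4940 = -4600$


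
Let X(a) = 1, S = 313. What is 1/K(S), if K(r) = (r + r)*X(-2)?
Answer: 1/626 ≈ 0.0015974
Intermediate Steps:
K(r) = 2*r (K(r) = (r + r)*1 = (2*r)*1 = 2*r)
1/K(S) = 1/(2*313) = 1/626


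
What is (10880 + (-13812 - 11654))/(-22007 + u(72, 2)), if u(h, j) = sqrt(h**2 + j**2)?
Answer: 106998034/161434287 + 9724*sqrt(1297)/161434287 ≈ 0.66497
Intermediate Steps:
(10880 + (-13812 - 11654))/(-22007 + u(72, 2)) = (10880 + (-13812 - 11654))/(-22007 + sqrt(72**2 + 2**2)) = (10880 - 25466)/(-22007 + sqrt(5184 + 4)) = -14586/(-22007 + sqrt(5188)) = -14586/(-22007 + 2*sqrt(1297))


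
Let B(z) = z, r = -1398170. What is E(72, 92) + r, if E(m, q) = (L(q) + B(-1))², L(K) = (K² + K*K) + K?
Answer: 288248191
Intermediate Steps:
L(K) = K + 2*K² (L(K) = (K² + K²) + K = 2*K² + K = K + 2*K²)
E(m, q) = (-1 + q*(1 + 2*q))² (E(m, q) = (q*(1 + 2*q) - 1)² = (-1 + q*(1 + 2*q))²)
E(72, 92) + r = (-1 + 92*(1 + 2*92))² - 1398170 = (-1 + 92*(1 + 184))² - 1398170 = (-1 + 92*185)² - 1398170 = (-1 + 17020)² - 1398170 = 17019² - 1398170 = 289646361 - 1398170 = 288248191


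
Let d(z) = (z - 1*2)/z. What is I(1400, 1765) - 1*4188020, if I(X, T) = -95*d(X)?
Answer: -586336081/140 ≈ -4.1881e+6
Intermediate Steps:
d(z) = (-2 + z)/z (d(z) = (z - 2)/z = (-2 + z)/z)
I(X, T) = -95*(-2 + X)/X
I(1400, 1765) - 1*4188020 = (-95 + 190/1400) - 1*4188020 = (-95 + 190*(1/1400)) - 4188020 = (-95 + 19/140) - 4188020 = -13281/140 - 4188020 = -586336081/140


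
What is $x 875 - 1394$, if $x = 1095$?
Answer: $956731$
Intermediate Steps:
$x 875 - 1394 = 1095 \cdot 875 - 1394 = 958125 - 1394 = 956731$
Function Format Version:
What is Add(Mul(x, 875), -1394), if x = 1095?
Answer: 956731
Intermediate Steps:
Add(Mul(x, 875), -1394) = Add(Mul(1095, 875), -1394) = Add(958125, -1394) = 956731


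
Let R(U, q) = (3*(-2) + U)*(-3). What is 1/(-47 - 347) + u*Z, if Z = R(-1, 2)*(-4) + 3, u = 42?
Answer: -1340389/394 ≈ -3402.0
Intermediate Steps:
R(U, q) = 18 - 3*U (R(U, q) = (-6 + U)*(-3) = 18 - 3*U)
Z = -81 (Z = (18 - 3*(-1))*(-4) + 3 = (18 + 3)*(-4) + 3 = 21*(-4) + 3 = -84 + 3 = -81)
1/(-47 - 347) + u*Z = 1/(-47 - 347) + 42*(-81) = 1/(-394) - 3402 = -1/394 - 3402 = -1340389/394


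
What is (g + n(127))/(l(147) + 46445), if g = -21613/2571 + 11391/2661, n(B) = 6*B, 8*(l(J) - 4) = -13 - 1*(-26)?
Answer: 2765303728/169487331117 ≈ 0.016316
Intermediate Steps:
l(J) = 45/8 (l(J) = 4 + (-13 - 1*(-26))/8 = 4 + (-13 + 26)/8 = 4 + (⅛)*13 = 4 + 13/8 = 45/8)
g = -9408644/2280477 (g = -21613*1/2571 + 11391*(1/2661) = -21613/2571 + 3797/887 = -9408644/2280477 ≈ -4.1257)
(g + n(127))/(l(147) + 46445) = (-9408644/2280477 + 6*127)/(45/8 + 46445) = (-9408644/2280477 + 762)/(371605/8) = (1728314830/2280477)*(8/371605) = 2765303728/169487331117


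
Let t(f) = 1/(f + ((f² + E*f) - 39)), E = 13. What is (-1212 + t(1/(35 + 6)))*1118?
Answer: -44028119551/32492 ≈ -1.3550e+6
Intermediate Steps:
t(f) = 1/(-39 + f² + 14*f) (t(f) = 1/(f + ((f² + 13*f) - 39)) = 1/(f + (-39 + f² + 13*f)) = 1/(-39 + f² + 14*f))
(-1212 + t(1/(35 + 6)))*1118 = (-1212 + 1/(-39 + (1/(35 + 6))² + 14/(35 + 6)))*1118 = (-1212 + 1/(-39 + (1/41)² + 14/41))*1118 = (-1212 + 1/(-39 + (1/41)² + 14*(1/41)))*1118 = (-1212 + 1/(-39 + 1/1681 + 14/41))*1118 = (-1212 + 1/(-64984/1681))*1118 = (-1212 - 1681/64984)*1118 = -78762289/64984*1118 = -44028119551/32492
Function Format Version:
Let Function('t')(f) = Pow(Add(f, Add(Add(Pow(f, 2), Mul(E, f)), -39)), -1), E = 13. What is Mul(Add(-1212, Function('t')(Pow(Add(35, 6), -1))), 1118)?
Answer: Rational(-44028119551, 32492) ≈ -1.3550e+6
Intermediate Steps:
Function('t')(f) = Pow(Add(-39, Pow(f, 2), Mul(14, f)), -1) (Function('t')(f) = Pow(Add(f, Add(Add(Pow(f, 2), Mul(13, f)), -39)), -1) = Pow(Add(f, Add(-39, Pow(f, 2), Mul(13, f))), -1) = Pow(Add(-39, Pow(f, 2), Mul(14, f)), -1))
Mul(Add(-1212, Function('t')(Pow(Add(35, 6), -1))), 1118) = Mul(Add(-1212, Pow(Add(-39, Pow(Pow(Add(35, 6), -1), 2), Mul(14, Pow(Add(35, 6), -1))), -1)), 1118) = Mul(Add(-1212, Pow(Add(-39, Pow(Pow(41, -1), 2), Mul(14, Pow(41, -1))), -1)), 1118) = Mul(Add(-1212, Pow(Add(-39, Pow(Rational(1, 41), 2), Mul(14, Rational(1, 41))), -1)), 1118) = Mul(Add(-1212, Pow(Add(-39, Rational(1, 1681), Rational(14, 41)), -1)), 1118) = Mul(Add(-1212, Pow(Rational(-64984, 1681), -1)), 1118) = Mul(Add(-1212, Rational(-1681, 64984)), 1118) = Mul(Rational(-78762289, 64984), 1118) = Rational(-44028119551, 32492)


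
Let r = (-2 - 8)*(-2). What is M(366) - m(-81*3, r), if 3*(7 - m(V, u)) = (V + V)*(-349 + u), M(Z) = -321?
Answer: 52970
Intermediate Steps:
r = 20 (r = -10*(-2) = 20)
m(V, u) = 7 - 2*V*(-349 + u)/3 (m(V, u) = 7 - (V + V)*(-349 + u)/3 = 7 - 2*V*(-349 + u)/3)
M(366) - m(-81*3, r) = -321 - (7 + 698*(-81*3)/3 - ⅔*(-81*3)*20) = -321 - (7 + (698/3)*(-243) - ⅔*(-243)*20) = -321 - (7 - 56538 + 3240) = -321 - 1*(-53291) = -321 + 53291 = 52970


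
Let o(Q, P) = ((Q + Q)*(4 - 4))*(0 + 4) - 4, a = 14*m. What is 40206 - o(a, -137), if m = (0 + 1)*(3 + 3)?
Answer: 40210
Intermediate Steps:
m = 6 (m = 1*6 = 6)
a = 84 (a = 14*6 = 84)
o(Q, P) = -4 (o(Q, P) = ((2*Q)*0)*4 - 4 = 0*4 - 4 = 0 - 4 = -4)
40206 - o(a, -137) = 40206 - 1*(-4) = 40206 + 4 = 40210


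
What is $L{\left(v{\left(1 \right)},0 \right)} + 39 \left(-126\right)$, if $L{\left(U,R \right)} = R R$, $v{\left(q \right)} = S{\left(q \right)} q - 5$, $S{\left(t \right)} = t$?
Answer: $-4914$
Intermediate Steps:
$v{\left(q \right)} = -5 + q^{2}$ ($v{\left(q \right)} = q q - 5 = q^{2} - 5 = -5 + q^{2}$)
$L{\left(U,R \right)} = R^{2}$
$L{\left(v{\left(1 \right)},0 \right)} + 39 \left(-126\right) = 0^{2} + 39 \left(-126\right) = 0 - 4914 = -4914$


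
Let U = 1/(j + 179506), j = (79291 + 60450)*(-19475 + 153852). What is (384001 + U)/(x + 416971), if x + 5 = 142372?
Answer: 1201805104924644/1750556024016449 ≈ 0.68653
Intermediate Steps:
j = 18777976357 (j = 139741*134377 = 18777976357)
x = 142367 (x = -5 + 142372 = 142367)
U = 1/18778155863 (U = 1/(18777976357 + 179506) = 1/18778155863 ≈ 5.3253e-11)
(384001 + U)/(x + 416971) = (384001 + 1/18778155863)/(142367 + 416971) = (7210830629547864/18778155863)/559338 = (7210830629547864/18778155863)*(1/559338) = 1201805104924644/1750556024016449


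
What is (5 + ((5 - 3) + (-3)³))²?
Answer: 400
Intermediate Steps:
(5 + ((5 - 3) + (-3)³))² = (5 + (2 - 27))² = (5 - 25)² = (-20)² = 400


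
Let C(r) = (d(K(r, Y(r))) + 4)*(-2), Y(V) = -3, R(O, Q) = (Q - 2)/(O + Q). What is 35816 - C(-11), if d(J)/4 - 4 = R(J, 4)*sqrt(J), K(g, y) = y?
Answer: 35856 + 16*I*sqrt(3) ≈ 35856.0 + 27.713*I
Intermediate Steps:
R(O, Q) = (-2 + Q)/(O + Q)
d(J) = 16 + 8*sqrt(J)/(4 + J) (d(J) = 16 + 4*(((-2 + 4)/(J + 4))*sqrt(J)) = 16 + 4*((2/(4 + J))*sqrt(J)) = 16 + 4*(2*sqrt(J)/(4 + J)) = 16 + 8*sqrt(J)/(4 + J))
C(r) = -40 - 16*I*sqrt(3) (C(r) = (8*(8 + sqrt(-3) + 2*(-3))/(4 - 3) + 4)*(-2) = (8*(8 + I*sqrt(3) - 6)/1 + 4)*(-2) = (8*1*(2 + I*sqrt(3)) + 4)*(-2) = ((16 + 8*I*sqrt(3)) + 4)*(-2) = (20 + 8*I*sqrt(3))*(-2) = -40 - 16*I*sqrt(3))
35816 - C(-11) = 35816 - (-40 - 16*I*sqrt(3)) = 35816 + (40 + 16*I*sqrt(3)) = 35856 + 16*I*sqrt(3)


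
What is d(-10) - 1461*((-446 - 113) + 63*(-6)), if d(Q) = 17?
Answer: 1368974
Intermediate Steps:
d(-10) - 1461*((-446 - 113) + 63*(-6)) = 17 - 1461*((-446 - 113) + 63*(-6)) = 17 - 1461*(-559 - 378) = 17 - 1461*(-937) = 17 + 1368957 = 1368974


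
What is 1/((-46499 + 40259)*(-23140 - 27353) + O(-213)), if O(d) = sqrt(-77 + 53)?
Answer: 13128180/4136378642697601 - I*sqrt(6)/49636543712371212 ≈ 3.1738e-9 - 4.9349e-17*I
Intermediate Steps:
O(d) = 2*I*sqrt(6) (O(d) = sqrt(-24) = 2*I*sqrt(6))
1/((-46499 + 40259)*(-23140 - 27353) + O(-213)) = 1/((-46499 + 40259)*(-23140 - 27353) + 2*I*sqrt(6)) = 1/(-6240*(-50493) + 2*I*sqrt(6)) = 1/(315076320 + 2*I*sqrt(6))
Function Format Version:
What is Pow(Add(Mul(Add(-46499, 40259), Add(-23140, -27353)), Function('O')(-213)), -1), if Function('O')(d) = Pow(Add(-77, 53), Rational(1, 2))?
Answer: Add(Rational(13128180, 4136378642697601), Mul(Rational(-1, 49636543712371212), I, Pow(6, Rational(1, 2)))) ≈ Add(3.1738e-9, Mul(-4.9349e-17, I))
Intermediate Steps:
Function('O')(d) = Mul(2, I, Pow(6, Rational(1, 2))) (Function('O')(d) = Pow(-24, Rational(1, 2)) = Mul(2, I, Pow(6, Rational(1, 2))))
Pow(Add(Mul(Add(-46499, 40259), Add(-23140, -27353)), Function('O')(-213)), -1) = Pow(Add(Mul(Add(-46499, 40259), Add(-23140, -27353)), Mul(2, I, Pow(6, Rational(1, 2)))), -1) = Pow(Add(Mul(-6240, -50493), Mul(2, I, Pow(6, Rational(1, 2)))), -1) = Pow(Add(315076320, Mul(2, I, Pow(6, Rational(1, 2)))), -1)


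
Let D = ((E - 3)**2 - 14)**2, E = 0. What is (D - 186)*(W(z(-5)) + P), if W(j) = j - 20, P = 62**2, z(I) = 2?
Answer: -615986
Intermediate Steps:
P = 3844
W(j) = -20 + j
D = 25 (D = ((0 - 3)**2 - 14)**2 = ((-3)**2 - 14)**2 = (9 - 14)**2 = (-5)**2 = 25)
(D - 186)*(W(z(-5)) + P) = (25 - 186)*((-20 + 2) + 3844) = -161*(-18 + 3844) = -161*3826 = -615986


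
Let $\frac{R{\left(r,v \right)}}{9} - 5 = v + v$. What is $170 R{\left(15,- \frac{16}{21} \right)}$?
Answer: $\frac{37230}{7} \approx 5318.6$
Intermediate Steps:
$R{\left(r,v \right)} = 45 + 18 v$ ($R{\left(r,v \right)} = 45 + 9 \left(v + v\right) = 45 + 9 \cdot 2 v = 45 + 18 v$)
$170 R{\left(15,- \frac{16}{21} \right)} = 170 \left(45 + 18 \left(- \frac{16}{21}\right)\right) = 170 \left(45 - \frac{96}{7}\right) = 170 \cdot \frac{219}{7} = \frac{37230}{7}$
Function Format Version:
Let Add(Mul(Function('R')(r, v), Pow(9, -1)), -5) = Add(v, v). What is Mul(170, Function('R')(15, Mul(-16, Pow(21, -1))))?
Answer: Rational(37230, 7) ≈ 5318.6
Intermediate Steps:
Function('R')(r, v) = Add(45, Mul(18, v)) (Function('R')(r, v) = Add(45, Mul(9, Add(v, v))) = Add(45, Mul(9, Mul(2, v))) = Add(45, Mul(18, v)))
Mul(170, Function('R')(15, Mul(-16, Pow(21, -1)))) = Mul(170, Add(45, Mul(18, Mul(-16, Pow(21, -1))))) = Mul(170, Add(45, Mul(18, Mul(-16, Rational(1, 21))))) = Mul(170, Add(45, Mul(18, Rational(-16, 21)))) = Mul(170, Add(45, Rational(-96, 7))) = Mul(170, Rational(219, 7)) = Rational(37230, 7)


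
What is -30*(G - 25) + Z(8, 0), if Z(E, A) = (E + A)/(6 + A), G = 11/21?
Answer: 15448/21 ≈ 735.62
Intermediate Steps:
G = 11/21 (G = 11*(1/21) = 11/21 ≈ 0.52381)
Z(E, A) = (A + E)/(6 + A)
-30*(G - 25) + Z(8, 0) = -30*(11/21 - 25) + (0 + 8)/(6 + 0) = -30*(-514/21) + 8/6 = 5140/7 + (⅙)*8 = 5140/7 + 4/3 = 15448/21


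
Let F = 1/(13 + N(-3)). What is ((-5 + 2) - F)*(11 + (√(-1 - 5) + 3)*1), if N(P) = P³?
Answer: -41 - 41*I*√6/14 ≈ -41.0 - 7.1735*I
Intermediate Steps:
F = -1/14 (F = 1/(13 + (-3)³) = 1/(13 - 27) = 1/(-14) = -1/14 ≈ -0.071429)
((-5 + 2) - F)*(11 + (√(-1 - 5) + 3)*1) = ((-5 + 2) - 1*(-1/14))*(11 + (√(-1 - 5) + 3)*1) = (-3 + 1/14)*(11 + (√(-6) + 3)*1) = -41*(11 + (I*√6 + 3)*1)/14 = -41*(11 + (3 + I*√6)*1)/14 = -41*(11 + (3 + I*√6))/14 = -41*(14 + I*√6)/14 = -41 - 41*I*√6/14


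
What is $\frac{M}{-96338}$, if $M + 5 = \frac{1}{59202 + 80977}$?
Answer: $\frac{350447}{6752282251} \approx 5.1901 \cdot 10^{-5}$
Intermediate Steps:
$M = - \frac{700894}{140179}$ ($M = -5 + \frac{1}{59202 + 80977} = -5 + \frac{1}{140179} = - \frac{700894}{140179} \approx -5.0$)
$\frac{M}{-96338} = - \frac{700894}{140179 \left(-96338\right)} = \left(- \frac{700894}{140179}\right) \left(- \frac{1}{96338}\right) = \frac{350447}{6752282251}$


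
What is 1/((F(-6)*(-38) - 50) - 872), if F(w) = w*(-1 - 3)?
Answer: -1/1834 ≈ -0.00054526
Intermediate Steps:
F(w) = -4*w (F(w) = w*(-4) = -4*w)
1/((F(-6)*(-38) - 50) - 872) = 1/((-4*(-6)*(-38) - 50) - 872) = 1/((24*(-38) - 50) - 872) = 1/((-912 - 50) - 872) = 1/(-962 - 872) = 1/(-1834) = -1/1834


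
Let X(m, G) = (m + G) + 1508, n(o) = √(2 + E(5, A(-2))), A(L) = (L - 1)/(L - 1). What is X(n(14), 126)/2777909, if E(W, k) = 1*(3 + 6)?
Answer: 1634/2777909 + √11/2777909 ≈ 0.00058941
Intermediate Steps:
A(L) = 1 (A(L) = (-1 + L)/(-1 + L) = 1)
E(W, k) = 9 (E(W, k) = 1*9 = 9)
n(o) = √11 (n(o) = √(2 + 9) = √11)
X(m, G) = 1508 + G + m (X(m, G) = (G + m) + 1508 = 1508 + G + m)
X(n(14), 126)/2777909 = (1508 + 126 + √11)/2777909 = (1634 + √11)*(1/2777909) = 1634/2777909 + √11/2777909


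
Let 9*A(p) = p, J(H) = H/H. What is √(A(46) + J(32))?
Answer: √55/3 ≈ 2.4721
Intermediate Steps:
J(H) = 1
A(p) = p/9
√(A(46) + J(32)) = √((⅑)*46 + 1) = √(46/9 + 1) = √(55/9) = √55/3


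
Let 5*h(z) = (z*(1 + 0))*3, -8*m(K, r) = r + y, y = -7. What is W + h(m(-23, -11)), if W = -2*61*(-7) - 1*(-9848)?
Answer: 214067/20 ≈ 10703.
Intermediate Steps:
m(K, r) = 7/8 - r/8 (m(K, r) = -(r - 7)/8 = -(-7 + r)/8 = 7/8 - r/8)
h(z) = 3*z/5 (h(z) = ((z*(1 + 0))*3)/5 = ((z*1)*3)/5 = (z*3)/5 = (3*z)/5 = 3*z/5)
W = 10702 (W = -122*(-7) + 9848 = 854 + 9848 = 10702)
W + h(m(-23, -11)) = 10702 + 3*(7/8 - 1/8*(-11))/5 = 10702 + 3*(7/8 + 11/8)/5 = 10702 + (3/5)*(9/4) = 10702 + 27/20 = 214067/20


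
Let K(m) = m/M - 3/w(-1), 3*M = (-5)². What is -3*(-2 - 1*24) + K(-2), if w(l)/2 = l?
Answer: 3963/50 ≈ 79.260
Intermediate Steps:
w(l) = 2*l
M = 25/3 (M = (⅓)*(-5)² = (⅓)*25 = 25/3 ≈ 8.3333)
K(m) = 3/2 + 3*m/25 (K(m) = m/(25/3) - 3/(2*(-1)) = m*(3/25) - 3/(-2) = 3*m/25 - 3*(-½) = 3*m/25 + 3/2 = 3/2 + 3*m/25)
-3*(-2 - 1*24) + K(-2) = -3*(-2 - 1*24) + (3/2 + (3/25)*(-2)) = -3*(-2 - 24) + (3/2 - 6/25) = -3*(-26) + 63/50 = 78 + 63/50 = 3963/50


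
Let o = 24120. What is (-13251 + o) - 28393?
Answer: -17524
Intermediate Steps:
(-13251 + o) - 28393 = (-13251 + 24120) - 28393 = 10869 - 28393 = -17524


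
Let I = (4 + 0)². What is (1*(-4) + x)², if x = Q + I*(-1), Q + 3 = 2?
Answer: 441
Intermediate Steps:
Q = -1 (Q = -3 + 2 = -1)
I = 16 (I = 4² = 16)
x = -17 (x = -1 + 16*(-1) = -1 - 16 = -17)
(1*(-4) + x)² = (1*(-4) - 17)² = (-4 - 17)² = (-21)² = 441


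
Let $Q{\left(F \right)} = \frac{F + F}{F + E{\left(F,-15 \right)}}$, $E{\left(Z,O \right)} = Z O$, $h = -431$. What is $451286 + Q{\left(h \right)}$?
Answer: $\frac{3159001}{7} \approx 4.5129 \cdot 10^{5}$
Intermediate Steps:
$E{\left(Z,O \right)} = O Z$
$Q{\left(F \right)} = - \frac{1}{7}$ ($Q{\left(F \right)} = \frac{F + F}{F - 15 F} = \frac{2 F}{\left(-14\right) F} = 2 F \left(- \frac{1}{14 F}\right) = - \frac{1}{7}$)
$451286 + Q{\left(h \right)} = 451286 - \frac{1}{7} = \frac{3159001}{7}$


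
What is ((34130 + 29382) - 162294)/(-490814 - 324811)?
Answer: 98782/815625 ≈ 0.12111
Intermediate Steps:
((34130 + 29382) - 162294)/(-490814 - 324811) = (63512 - 162294)/(-815625) = -98782*(-1/815625) = 98782/815625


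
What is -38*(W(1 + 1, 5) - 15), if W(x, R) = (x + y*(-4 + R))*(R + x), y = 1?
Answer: -228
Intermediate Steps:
W(x, R) = (R + x)*(-4 + R + x) (W(x, R) = (x + 1*(-4 + R))*(R + x) = (x + (-4 + R))*(R + x) = (-4 + R + x)*(R + x) = (R + x)*(-4 + R + x))
-38*(W(1 + 1, 5) - 15) = -38*((5² + (1 + 1)² - 4*5 - 4*(1 + 1) + 2*5*(1 + 1)) - 15) = -38*((25 + 2² - 20 - 4*2 + 2*5*2) - 15) = -38*((25 + 4 - 20 - 8 + 20) - 15) = -38*(21 - 15) = -38*6 = -228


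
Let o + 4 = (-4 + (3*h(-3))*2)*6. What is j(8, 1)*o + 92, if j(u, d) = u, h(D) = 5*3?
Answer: 4188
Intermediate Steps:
h(D) = 15
o = 512 (o = -4 + (-4 + (3*15)*2)*6 = -4 + (-4 + 45*2)*6 = -4 + (-4 + 90)*6 = -4 + 86*6 = -4 + 516 = 512)
j(8, 1)*o + 92 = 8*512 + 92 = 4096 + 92 = 4188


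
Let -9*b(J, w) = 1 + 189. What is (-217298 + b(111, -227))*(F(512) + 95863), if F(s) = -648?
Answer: -186228352480/9 ≈ -2.0692e+10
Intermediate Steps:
b(J, w) = -190/9 (b(J, w) = -(1 + 189)/9 = -1/9*190 = -190/9)
(-217298 + b(111, -227))*(F(512) + 95863) = (-217298 - 190/9)*(-648 + 95863) = -1955872/9*95215 = -186228352480/9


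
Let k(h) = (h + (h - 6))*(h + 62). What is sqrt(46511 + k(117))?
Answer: sqrt(87323) ≈ 295.50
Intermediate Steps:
k(h) = (-6 + 2*h)*(62 + h) (k(h) = (h + (-6 + h))*(62 + h) = (-6 + 2*h)*(62 + h))
sqrt(46511 + k(117)) = sqrt(46511 + (-372 + 2*117**2 + 118*117)) = sqrt(46511 + (-372 + 2*13689 + 13806)) = sqrt(46511 + (-372 + 27378 + 13806)) = sqrt(46511 + 40812) = sqrt(87323)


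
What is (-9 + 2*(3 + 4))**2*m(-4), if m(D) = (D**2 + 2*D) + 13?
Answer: 525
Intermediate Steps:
m(D) = 13 + D**2 + 2*D
(-9 + 2*(3 + 4))**2*m(-4) = (-9 + 2*(3 + 4))**2*(13 + (-4)**2 + 2*(-4)) = (-9 + 2*7)**2*(13 + 16 - 8) = (-9 + 14)**2*21 = 5**2*21 = 25*21 = 525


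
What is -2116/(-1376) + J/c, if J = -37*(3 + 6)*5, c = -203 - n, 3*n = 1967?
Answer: 385123/110768 ≈ 3.4768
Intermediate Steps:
n = 1967/3 (n = (⅓)*1967 = 1967/3 ≈ 655.67)
c = -2576/3 (c = -203 - 1*1967/3 = -203 - 1967/3 = -2576/3 ≈ -858.67)
J = -1665 (J = -333*5 = -37*45 = -1665)
-2116/(-1376) + J/c = -2116/(-1376) - 1665/(-2576/3) = -2116*(-1/1376) - 1665*(-3/2576) = 529/344 + 4995/2576 = 385123/110768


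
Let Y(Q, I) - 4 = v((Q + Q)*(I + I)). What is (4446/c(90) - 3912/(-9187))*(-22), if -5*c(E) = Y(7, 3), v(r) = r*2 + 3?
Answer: 895586604/321545 ≈ 2785.3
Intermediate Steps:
v(r) = 3 + 2*r (v(r) = 2*r + 3 = 3 + 2*r)
Y(Q, I) = 7 + 8*I*Q (Y(Q, I) = 4 + (3 + 2*((Q + Q)*(I + I))) = 4 + (3 + 2*((2*Q)*(2*I))) = 4 + (3 + 2*(4*I*Q)) = 4 + (3 + 8*I*Q) = 7 + 8*I*Q)
c(E) = -35 (c(E) = -(7 + 8*3*7)/5 = -(7 + 168)/5 = -1/5*175 = -35)
(4446/c(90) - 3912/(-9187))*(-22) = (4446/(-35) - 3912/(-9187))*(-22) = (4446*(-1/35) - 3912*(-1/9187))*(-22) = (-4446/35 + 3912/9187)*(-22) = -40708482/321545*(-22) = 895586604/321545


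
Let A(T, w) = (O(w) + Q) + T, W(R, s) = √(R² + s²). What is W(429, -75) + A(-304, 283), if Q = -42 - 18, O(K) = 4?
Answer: -360 + 3*√21074 ≈ 75.507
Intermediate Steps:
Q = -60
A(T, w) = -56 + T (A(T, w) = (4 - 60) + T = -56 + T)
W(429, -75) + A(-304, 283) = √(429² + (-75)²) + (-56 - 304) = √(184041 + 5625) - 360 = √189666 - 360 = 3*√21074 - 360 = -360 + 3*√21074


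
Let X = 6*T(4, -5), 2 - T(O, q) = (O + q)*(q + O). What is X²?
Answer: 36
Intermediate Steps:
T(O, q) = 2 - (O + q)² (T(O, q) = 2 - (O + q)*(q + O) = 2 - (O + q)*(O + q) = 2 - (O + q)²)
X = 6 (X = 6*(2 - (4 - 5)²) = 6*(2 - 1*(-1)²) = 6*(2 - 1*1) = 6*(2 - 1) = 6*1 = 6)
X² = 6² = 36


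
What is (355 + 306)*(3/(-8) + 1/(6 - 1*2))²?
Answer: 661/64 ≈ 10.328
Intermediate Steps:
(355 + 306)*(3/(-8) + 1/(6 - 1*2))² = 661*(3*(-⅛) + 1/(6 - 2))² = 661*(-3/8 + 1/4)² = 661*(-3/8 + 1*(¼))² = 661*(-3/8 + ¼)² = 661*(-⅛)² = 661*(1/64) = 661/64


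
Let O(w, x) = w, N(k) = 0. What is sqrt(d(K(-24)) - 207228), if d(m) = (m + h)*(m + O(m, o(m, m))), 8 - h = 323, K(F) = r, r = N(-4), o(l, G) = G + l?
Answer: 2*I*sqrt(51807) ≈ 455.22*I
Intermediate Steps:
r = 0
K(F) = 0
h = -315 (h = 8 - 1*323 = 8 - 323 = -315)
d(m) = 2*m*(-315 + m) (d(m) = (m - 315)*(m + m) = (-315 + m)*(2*m) = 2*m*(-315 + m))
sqrt(d(K(-24)) - 207228) = sqrt(2*0*(-315 + 0) - 207228) = sqrt(2*0*(-315) - 207228) = sqrt(0 - 207228) = sqrt(-207228) = 2*I*sqrt(51807)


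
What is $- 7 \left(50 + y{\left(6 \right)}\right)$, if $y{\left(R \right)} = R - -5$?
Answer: $-427$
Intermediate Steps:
$y{\left(R \right)} = 5 + R$ ($y{\left(R \right)} = R + 5 = 5 + R$)
$- 7 \left(50 + y{\left(6 \right)}\right) = - 7 \left(50 + \left(5 + 6\right)\right) = - 7 \left(50 + 11\right) = \left(-7\right) 61 = -427$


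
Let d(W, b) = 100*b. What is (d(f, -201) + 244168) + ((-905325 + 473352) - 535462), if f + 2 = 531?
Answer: -743367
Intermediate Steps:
f = 529 (f = -2 + 531 = 529)
(d(f, -201) + 244168) + ((-905325 + 473352) - 535462) = (100*(-201) + 244168) + ((-905325 + 473352) - 535462) = (-20100 + 244168) + (-431973 - 535462) = 224068 - 967435 = -743367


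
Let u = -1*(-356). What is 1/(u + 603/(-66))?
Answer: 22/7631 ≈ 0.0028830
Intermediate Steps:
u = 356
1/(u + 603/(-66)) = 1/(356 + 603/(-66)) = 1/(356 + 603*(-1/66)) = 1/(356 - 201/22) = 1/(7631/22) = 22/7631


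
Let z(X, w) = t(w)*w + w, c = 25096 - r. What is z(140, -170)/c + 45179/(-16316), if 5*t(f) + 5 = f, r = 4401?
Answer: -168134585/67531924 ≈ -2.4897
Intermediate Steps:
t(f) = -1 + f/5
c = 20695 (c = 25096 - 1*4401 = 25096 - 4401 = 20695)
z(X, w) = w + w*(-1 + w/5) (z(X, w) = (-1 + w/5)*w + w = w*(-1 + w/5) + w = w + w*(-1 + w/5))
z(140, -170)/c + 45179/(-16316) = ((1/5)*(-170)**2)/20695 + 45179/(-16316) = ((1/5)*28900)*(1/20695) + 45179*(-1/16316) = 5780*(1/20695) - 45179/16316 = 1156/4139 - 45179/16316 = -168134585/67531924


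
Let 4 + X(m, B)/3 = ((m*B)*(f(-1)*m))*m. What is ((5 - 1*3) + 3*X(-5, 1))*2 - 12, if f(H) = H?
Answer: 2170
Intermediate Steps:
X(m, B) = -12 - 3*B*m³ (X(m, B) = -12 + 3*(((m*B)*(-m))*m) = -12 + 3*(((B*m)*(-m))*m) = -12 + 3*((-B*m²)*m) = -12 + 3*(-B*m³) = -12 - 3*B*m³)
((5 - 1*3) + 3*X(-5, 1))*2 - 12 = ((5 - 1*3) + 3*(-12 - 3*1*(-5)³))*2 - 12 = ((5 - 3) + 3*(-12 - 3*1*(-125)))*2 - 12 = (2 + 3*(-12 + 375))*2 - 12 = (2 + 3*363)*2 - 12 = (2 + 1089)*2 - 12 = 1091*2 - 12 = 2182 - 12 = 2170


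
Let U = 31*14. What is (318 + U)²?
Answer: 565504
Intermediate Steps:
U = 434
(318 + U)² = (318 + 434)² = 752² = 565504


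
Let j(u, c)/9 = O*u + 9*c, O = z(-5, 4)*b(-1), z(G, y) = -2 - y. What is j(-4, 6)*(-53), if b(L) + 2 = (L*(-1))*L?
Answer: 8586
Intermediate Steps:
b(L) = -2 - L**2 (b(L) = -2 + (L*(-1))*L = -2 + (-L)*L = -2 - L**2)
O = 18 (O = (-2 - 1*4)*(-2 - 1*(-1)**2) = (-2 - 4)*(-2 - 1*1) = -6*(-2 - 1) = -6*(-3) = 18)
j(u, c) = 81*c + 162*u (j(u, c) = 9*(18*u + 9*c) = 9*(9*c + 18*u) = 81*c + 162*u)
j(-4, 6)*(-53) = (81*6 + 162*(-4))*(-53) = (486 - 648)*(-53) = -162*(-53) = 8586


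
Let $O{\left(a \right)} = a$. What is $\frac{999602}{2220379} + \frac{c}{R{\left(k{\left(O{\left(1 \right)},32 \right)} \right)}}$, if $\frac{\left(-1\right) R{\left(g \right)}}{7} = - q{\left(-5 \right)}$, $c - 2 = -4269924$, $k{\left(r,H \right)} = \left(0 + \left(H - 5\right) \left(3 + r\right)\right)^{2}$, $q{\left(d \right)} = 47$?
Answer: $- \frac{1354359467340}{104357813} \approx -12978.0$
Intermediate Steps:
$k{\left(r,H \right)} = \left(-5 + H\right)^{2} \left(3 + r\right)^{2}$ ($k{\left(r,H \right)} = \left(0 + \left(-5 + H\right) \left(3 + r\right)\right)^{2} = \left(\left(-5 + H\right) \left(3 + r\right)\right)^{2} = \left(-5 + H\right)^{2} \left(3 + r\right)^{2}$)
$c = -4269922$ ($c = 2 - 4269924 = -4269922$)
$R{\left(g \right)} = 329$ ($R{\left(g \right)} = - 7 \left(\left(-1\right) 47\right) = \left(-7\right) \left(-47\right) = 329$)
$\frac{999602}{2220379} + \frac{c}{R{\left(k{\left(O{\left(1 \right)},32 \right)} \right)}} = \frac{999602}{2220379} - \frac{4269922}{329} = - \frac{1354359467340}{104357813}$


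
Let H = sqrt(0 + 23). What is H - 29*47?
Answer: -1363 + sqrt(23) ≈ -1358.2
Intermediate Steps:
H = sqrt(23) ≈ 4.7958
H - 29*47 = sqrt(23) - 29*47 = sqrt(23) - 1363 = -1363 + sqrt(23)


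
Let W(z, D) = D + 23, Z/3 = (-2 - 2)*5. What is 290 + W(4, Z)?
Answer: 253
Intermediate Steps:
Z = -60 (Z = 3*((-2 - 2)*5) = 3*(-4*5) = 3*(-20) = -60)
W(z, D) = 23 + D
290 + W(4, Z) = 290 + (23 - 60) = 290 - 37 = 253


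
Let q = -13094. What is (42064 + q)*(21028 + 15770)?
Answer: 1066038060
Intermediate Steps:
(42064 + q)*(21028 + 15770) = (42064 - 13094)*(21028 + 15770) = 28970*36798 = 1066038060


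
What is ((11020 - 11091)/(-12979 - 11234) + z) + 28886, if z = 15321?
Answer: 1070384162/24213 ≈ 44207.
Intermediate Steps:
((11020 - 11091)/(-12979 - 11234) + z) + 28886 = ((11020 - 11091)/(-12979 - 11234) + 15321) + 28886 = (-71/(-24213) + 15321) + 28886 = (-71*(-1/24213) + 15321) + 28886 = (71/24213 + 15321) + 28886 = 370967444/24213 + 28886 = 1070384162/24213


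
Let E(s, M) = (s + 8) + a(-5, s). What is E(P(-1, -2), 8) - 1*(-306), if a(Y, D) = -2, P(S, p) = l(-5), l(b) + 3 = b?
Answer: 304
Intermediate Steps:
l(b) = -3 + b
P(S, p) = -8 (P(S, p) = -3 - 5 = -8)
E(s, M) = 6 + s (E(s, M) = (s + 8) - 2 = (8 + s) - 2 = 6 + s)
E(P(-1, -2), 8) - 1*(-306) = (6 - 8) - 1*(-306) = -2 + 306 = 304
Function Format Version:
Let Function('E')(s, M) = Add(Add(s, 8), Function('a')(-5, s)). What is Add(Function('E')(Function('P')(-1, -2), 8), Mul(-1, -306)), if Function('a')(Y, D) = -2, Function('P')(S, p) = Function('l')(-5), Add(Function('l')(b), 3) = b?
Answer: 304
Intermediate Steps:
Function('l')(b) = Add(-3, b)
Function('P')(S, p) = -8 (Function('P')(S, p) = Add(-3, -5) = -8)
Function('E')(s, M) = Add(6, s) (Function('E')(s, M) = Add(Add(s, 8), -2) = Add(Add(8, s), -2) = Add(6, s))
Add(Function('E')(Function('P')(-1, -2), 8), Mul(-1, -306)) = Add(Add(6, -8), Mul(-1, -306)) = Add(-2, 306) = 304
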